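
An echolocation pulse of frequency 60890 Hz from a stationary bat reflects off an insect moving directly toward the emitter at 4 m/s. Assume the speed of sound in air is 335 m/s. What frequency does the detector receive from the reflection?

At the insect (a moving observer), f₁ = f₀ · (v + u)/v = 60890 × 339/335 ≈ 61617 Hz.
The reflection then acts as a moving source: f₂ = f₁ · v/(v − u) ≈ 62362 Hz.

62362 Hz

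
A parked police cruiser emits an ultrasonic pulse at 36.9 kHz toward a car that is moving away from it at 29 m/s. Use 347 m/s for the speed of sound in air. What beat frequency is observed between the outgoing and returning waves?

At the car (a moving observer), f₁ = f₀ · (v − u)/v = 36.9 × 318/347 ≈ 33.82 kHz.
The reflection then acts as a moving source: f₂ = f₁ · v/(v + u) ≈ 31.21 kHz.
Equivalently f₂ = f₀ · (v − u)/(v + u).
Beat frequency (with f₀ = 36900 Hz): |f₂ − f₀| = 2u·f₀/(v + u) = 2 × 29 × 36900/376 ≈ 5692 Hz.

5692 Hz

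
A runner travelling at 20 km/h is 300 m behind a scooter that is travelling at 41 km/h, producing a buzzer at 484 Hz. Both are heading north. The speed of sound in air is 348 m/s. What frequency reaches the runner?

41 km/h = 11.39 m/s; 20 km/h = 5.556 m/s.
The runner is behind, so the scooter is moving away from it while the runner is moving toward the scooter.
General Doppler shift: f' = f · (v + v_o)/(v + v_s).
f' = 484 × (348 + 5.556)/(348 + 11.39) = 484 × 353.56/359.39 ≈ 476 Hz.

476 Hz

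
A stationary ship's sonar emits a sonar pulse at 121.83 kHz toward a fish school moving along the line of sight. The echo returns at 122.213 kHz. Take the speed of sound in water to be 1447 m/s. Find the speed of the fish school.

2.27 m/s

Double Doppler shift off a moving reflector: f₂ = f₀ · (v + u)/(v − u) (u > 0 toward emitter).
Rearranging, u = v · (f₂ − f₀)/(f₂ + f₀) = 1447 × 0.383/244.043 ≈ 2.27 m/s.
So the fish school is moving at 2.27 m/s toward the emitter.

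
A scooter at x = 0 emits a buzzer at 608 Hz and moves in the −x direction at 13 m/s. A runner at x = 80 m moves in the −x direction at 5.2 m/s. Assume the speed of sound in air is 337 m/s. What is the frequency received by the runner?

The observer lies on the +x side, so the source is heading away from the observer and the observer is heading toward the source.
General Doppler shift: f' = f · (v + v_o)/(v + v_s).
f' = 608 × (337 + 5.2)/(337 + 13) = 608 × 342.2/350 ≈ 594 Hz.

594 Hz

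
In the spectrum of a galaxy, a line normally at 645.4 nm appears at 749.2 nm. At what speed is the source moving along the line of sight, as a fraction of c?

λ'/λ₀ = 1.1608 > 1 (redshift), so the source is receding.
λ'/λ₀ = √((1 + β)/(1 − β)) for a receding source ⇒ β = (r² − 1)/(r² + 1) with r = λ'/λ₀.
β = (1.3475 − 1)/(1.3475 + 1) ≈ 0.148.

0.148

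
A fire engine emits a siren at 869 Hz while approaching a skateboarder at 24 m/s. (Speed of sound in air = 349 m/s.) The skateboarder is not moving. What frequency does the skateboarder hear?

933 Hz

Moving source, stationary observer: f' = f · v/(v − v_s) since the source is approaching.
f' = 869 × 349/(349 − 24) = 869 × 349/325 ≈ 933 Hz.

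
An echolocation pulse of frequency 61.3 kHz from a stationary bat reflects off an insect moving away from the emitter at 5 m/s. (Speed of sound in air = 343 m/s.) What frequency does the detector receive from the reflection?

At the insect (a moving observer), f₁ = f₀ · (v − u)/v = 61.3 × 338/343 ≈ 60.4 kHz.
On reflection it acts as a source moving away from the stationary detector: f₂ = f₁ · v/(v + u) = 60.4 × 343/348 ≈ 59.5 kHz.
Equivalently f₂ = f₀ · (v − u)/(v + u).

59.5 kHz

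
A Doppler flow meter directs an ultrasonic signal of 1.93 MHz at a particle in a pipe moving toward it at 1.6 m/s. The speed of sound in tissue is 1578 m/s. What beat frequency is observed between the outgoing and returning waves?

3918 Hz

The particle in a pipe first receives the wave as a moving observer: f₁ = f₀ · (v + u)/v = 1.93 × (1578 + 1.6)/1578 ≈ 1.93196 MHz.
On reflection it acts as a source moving toward the stationary detector: f₂ = f₁ · v/(v − u) = 1.93196 × 1578/1576.4 ≈ 1.93392 MHz.
Equivalently f₂ = f₀ · (v + u)/(v − u).
Beat frequency (with f₀ = 1930000 Hz): |f₂ − f₀| = 2u·f₀/(v − u) = 2 × 1.6 × 1930000/1576.4 ≈ 3918 Hz.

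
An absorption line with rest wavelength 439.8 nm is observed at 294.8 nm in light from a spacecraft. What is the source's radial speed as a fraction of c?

λ'/λ₀ = 0.6703 < 1 (blueshift), so the source is approaching.
λ'/λ₀ = √((1 − β)/(1 + β)) for an approaching source ⇒ β = (1 − r²)/(1 + r²) with r = λ'/λ₀.
β = (1 − 0.4493)/(1 + 0.4493) ≈ 0.380.

0.380c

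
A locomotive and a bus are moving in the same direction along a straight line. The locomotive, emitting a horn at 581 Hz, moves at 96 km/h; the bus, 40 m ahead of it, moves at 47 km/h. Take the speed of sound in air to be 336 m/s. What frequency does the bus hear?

607 Hz

96 km/h = 26.67 m/s; 47 km/h = 13.06 m/s.
The bus is ahead, so the locomotive is moving toward it while the bus is moving away from the locomotive.
Both move, so f' = f · (v − v_o)/(v − v_s).
f' = 581 × (336 − 13.06)/(336 − 26.67) = 581 × 322.94/309.33 ≈ 607 Hz.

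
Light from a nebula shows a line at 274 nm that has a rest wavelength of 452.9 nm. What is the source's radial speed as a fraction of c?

λ'/λ₀ = 0.6050 < 1 (blueshift), so the source is approaching.
λ'/λ₀ = √((1 − β)/(1 + β)) for an approaching source ⇒ β = (1 − r²)/(1 + r²) with r = λ'/λ₀.
β = (1 − 0.3660)/(1 + 0.3660) ≈ 0.464.

0.464c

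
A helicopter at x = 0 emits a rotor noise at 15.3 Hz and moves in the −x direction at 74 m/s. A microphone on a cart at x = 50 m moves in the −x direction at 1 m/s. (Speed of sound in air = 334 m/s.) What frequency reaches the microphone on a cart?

The observer lies on the +x side, so the source is heading away from the observer and the observer is heading toward the source.
General Doppler shift: f' = f · (v + v_o)/(v + v_s).
f' = 15.3 × (334 + 1)/(334 + 74) = 15.3 × 335/408 ≈ 12.6 Hz.

12.6 Hz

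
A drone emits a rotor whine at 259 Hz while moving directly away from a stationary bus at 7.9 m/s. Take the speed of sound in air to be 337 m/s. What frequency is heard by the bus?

With the source moving away from a stationary observer, f' = f · v/(v + v_s).
f' = 259 × 337/(337 + 7.9) = 259 × 337/344.9 ≈ 253 Hz.

253 Hz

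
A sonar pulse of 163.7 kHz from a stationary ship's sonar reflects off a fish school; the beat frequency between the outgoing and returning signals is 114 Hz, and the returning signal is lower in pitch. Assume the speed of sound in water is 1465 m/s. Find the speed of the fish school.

0.51 m/s

Double Doppler shift off a moving reflector: f₂ = f₀ · (v + u)/(v − u) (u > 0 toward emitter).
Returning signal is lower, so f₂ = f₀ − Δf = 163700 − 114 = 163586 Hz.
Rearranging, u = v · (f₂ − f₀)/(f₂ + f₀) = 1465 × -114/327286 ≈ -0.51 m/s.
So the fish school is moving at 0.51 m/s away from the emitter.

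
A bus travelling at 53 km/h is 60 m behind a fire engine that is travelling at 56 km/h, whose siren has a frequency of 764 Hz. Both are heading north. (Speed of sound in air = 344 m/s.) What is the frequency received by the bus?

56 km/h = 15.56 m/s; 53 km/h = 14.72 m/s.
The bus is behind, so the fire engine is moving away from it while the bus is moving toward the fire engine.
With source receding and observer approaching, f' = f · (v + v_o)/(v + v_s).
f' = 764 × (344 + 14.72)/(344 + 15.56) = 764 × 358.72/359.56 ≈ 762 Hz.

762 Hz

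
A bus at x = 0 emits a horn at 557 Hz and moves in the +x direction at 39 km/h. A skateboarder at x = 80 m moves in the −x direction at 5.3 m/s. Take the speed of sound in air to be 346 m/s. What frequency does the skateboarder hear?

39 km/h = 10.83 m/s.
The observer lies on the +x side, so the source is heading toward the observer and the observer is heading toward the source.
General Doppler shift: f' = f · (v + v_o)/(v − v_s).
f' = 557 × (346 + 5.3)/(346 − 10.83) = 557 × 351.3/335.17 ≈ 584 Hz.

584 Hz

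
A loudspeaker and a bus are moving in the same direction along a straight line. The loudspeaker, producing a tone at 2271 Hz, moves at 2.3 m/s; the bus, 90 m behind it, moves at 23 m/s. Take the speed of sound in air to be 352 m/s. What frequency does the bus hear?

2404 Hz

The bus is behind, so the loudspeaker is moving away from it while the bus is moving toward the loudspeaker.
Both move, so f' = f · (v + v_o)/(v + v_s).
f' = 2271 × (352 + 23)/(352 + 2.3) = 2271 × 375/354.3 ≈ 2404 Hz.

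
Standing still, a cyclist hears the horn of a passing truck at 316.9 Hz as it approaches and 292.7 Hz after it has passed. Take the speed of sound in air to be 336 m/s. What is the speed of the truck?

13.3 m/s

f₁/f₂ = (v + v_s)/(v − v_s), so v_s = v · (f₁ − f₂)/(f₁ + f₂).
v_s = 336 × (316.9 − 292.7)/(316.9 + 292.7) = 336 × 24.2/609.6 ≈ 13.3 m/s.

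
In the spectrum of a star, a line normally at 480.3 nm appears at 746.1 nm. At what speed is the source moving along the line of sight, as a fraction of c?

λ'/λ₀ = 1.5534 > 1 (redshift), so the source is receding.
λ'/λ₀ = √((1 + β)/(1 − β)) for a receding source ⇒ β = (r² − 1)/(r² + 1) with r = λ'/λ₀.
β = (2.4131 − 1)/(2.4131 + 1) ≈ 0.414.

0.414c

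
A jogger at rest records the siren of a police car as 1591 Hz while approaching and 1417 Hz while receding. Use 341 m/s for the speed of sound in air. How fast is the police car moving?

f₁/f₂ = (v + v_s)/(v − v_s), so v_s = v · (f₁ − f₂)/(f₁ + f₂).
v_s = 341 × (1591 − 1417)/(1591 + 1417) = 341 × 174/3008 ≈ 19.7 m/s.

19.7 m/s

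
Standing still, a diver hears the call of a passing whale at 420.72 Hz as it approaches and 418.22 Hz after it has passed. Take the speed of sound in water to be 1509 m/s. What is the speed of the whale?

f₁/f₂ = (v + v_s)/(v − v_s), so v_s = v · (f₁ − f₂)/(f₁ + f₂).
v_s = 1509 × (420.72 − 418.22)/(420.72 + 418.22) = 1509 × 2.50/838.94 ≈ 4.5 m/s.

4.5 m/s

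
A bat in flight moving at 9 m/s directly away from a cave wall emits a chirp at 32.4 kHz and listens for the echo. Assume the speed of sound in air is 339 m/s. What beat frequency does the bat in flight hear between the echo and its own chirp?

1676 Hz

The cave wall receives the sound from a moving source: f₁ = f₀ · v/(v + v_e) = 32.4 × 339/348 ≈ 31.562 kHz.
On the return leg the bat in flight is a moving observer: f₂ = f₁ · (v − v_e)/v = 31.562 × 330/339 ≈ 30.724 kHz.
Beat against the emitted tone (with f₀ = 32400 Hz): |f₂ − f₀| = 2v_e·f₀/(v + v_e) = 2 × 9 × 32400/348 ≈ 1676 Hz.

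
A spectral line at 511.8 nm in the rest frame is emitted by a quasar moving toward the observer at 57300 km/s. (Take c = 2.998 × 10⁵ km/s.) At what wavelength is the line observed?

421.8 nm

β = v/c = 57300/299800 = 0.1911.
Relativistic Doppler for wavelength: λ' = λ₀ · √((1 − β)/(1 + β)).
λ' = 511.8 × √(0.8089/1.1911) = 511.8 × 0.82406 ≈ 421.8 nm.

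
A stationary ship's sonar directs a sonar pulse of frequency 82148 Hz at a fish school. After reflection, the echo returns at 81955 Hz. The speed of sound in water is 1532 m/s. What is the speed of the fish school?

1.80 m/s

Double Doppler shift off a moving reflector: f₂ = f₀ · (v + u)/(v − u) (u > 0 toward emitter).
Rearranging, u = v · (f₂ − f₀)/(f₂ + f₀) = 1532 × -193/164103 ≈ -1.80 m/s.
So the fish school is moving at 1.80 m/s away from the emitter.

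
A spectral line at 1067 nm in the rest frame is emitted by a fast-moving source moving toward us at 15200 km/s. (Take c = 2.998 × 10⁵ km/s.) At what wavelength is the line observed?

1014.2 nm

β = v/c = 15200/299800 = 0.0507.
Relativistic Doppler for wavelength: λ' = λ₀ · √((1 − β)/(1 + β)).
λ' = 1067 × √(0.9493/1.0507) = 1067 × 0.95052 ≈ 1014.2 nm.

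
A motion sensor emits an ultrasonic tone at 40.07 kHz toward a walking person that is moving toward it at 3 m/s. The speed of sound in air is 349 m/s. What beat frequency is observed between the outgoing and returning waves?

The walking person first receives the wave as a moving observer: f₁ = f₀ · (v + u)/v = 40.07 × (349 + 3)/349 ≈ 40.414 kHz.
The reflection then acts as a moving source: f₂ = f₁ · v/(v − u) ≈ 40.765 kHz.
Equivalently f₂ = f₀ · (v + u)/(v − u).
Beat frequency (with f₀ = 40070 Hz): |f₂ − f₀| = 2u·f₀/(v − u) = 2 × 3 × 40070/346 ≈ 695 Hz.

695 Hz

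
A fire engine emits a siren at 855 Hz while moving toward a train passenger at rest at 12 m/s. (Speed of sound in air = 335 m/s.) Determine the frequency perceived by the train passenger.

Moving source, stationary observer: f' = f · v/(v − v_s) since the source is approaching.
f' = 855 × 335/(335 − 12) = 855 × 335/323 ≈ 887 Hz.

887 Hz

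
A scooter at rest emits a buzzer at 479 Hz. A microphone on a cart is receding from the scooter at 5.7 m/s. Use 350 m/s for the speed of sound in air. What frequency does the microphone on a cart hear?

471 Hz

Only the observer moves, away from the source, so f' = f · (v − v_o)/v.
f' = 479 × (350 − 5.7)/350 = 479 × 344.3/350 ≈ 471 Hz.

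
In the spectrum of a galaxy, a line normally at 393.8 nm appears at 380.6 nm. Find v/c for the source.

λ'/λ₀ = 0.9665 < 1 (blueshift), so the source is approaching.
λ'/λ₀ = √((1 − β)/(1 + β)) for an approaching source ⇒ β = (1 − r²)/(1 + r²) with r = λ'/λ₀.
β = (1 − 0.9341)/(1 + 0.9341) ≈ 0.034.

0.034c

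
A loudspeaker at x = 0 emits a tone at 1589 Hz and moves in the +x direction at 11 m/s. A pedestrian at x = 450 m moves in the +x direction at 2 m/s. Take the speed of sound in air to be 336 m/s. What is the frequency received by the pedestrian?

The observer lies on the +x side, so the source is heading toward the observer and the observer is heading away from the source.
General Doppler shift: f' = f · (v − v_o)/(v − v_s).
f' = 1589 × (336 − 2)/(336 − 11) = 1589 × 334/325 ≈ 1633 Hz.

1633 Hz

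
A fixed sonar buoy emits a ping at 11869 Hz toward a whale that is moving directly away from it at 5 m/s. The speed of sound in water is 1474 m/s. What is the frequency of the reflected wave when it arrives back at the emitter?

11789 Hz

The whale first receives the wave as a moving observer: f₁ = f₀ · (v − u)/v = 11869 × (1474 − 5)/1474 ≈ 11829 Hz.
The reflection then acts as a moving source: f₂ = f₁ · v/(v + u) ≈ 11789 Hz.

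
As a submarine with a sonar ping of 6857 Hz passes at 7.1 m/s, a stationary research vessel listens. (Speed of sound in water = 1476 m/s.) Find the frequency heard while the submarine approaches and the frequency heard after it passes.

Approaching: f₁ = f · v/(v − v_s) = 6857 × 1476/1468.9 ≈ 6890 Hz.
Receding: f₂ = f · v/(v + v_s) = 6857 × 1476/1483.1 ≈ 6824 Hz.

6890 Hz approaching; 6824 Hz receding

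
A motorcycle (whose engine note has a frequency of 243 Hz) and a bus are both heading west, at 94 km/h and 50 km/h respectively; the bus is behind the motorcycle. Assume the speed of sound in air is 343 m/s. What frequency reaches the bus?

235 Hz

94 km/h = 26.11 m/s; 50 km/h = 13.89 m/s.
The bus is behind, so the motorcycle is moving away from it while the bus is moving toward the motorcycle.
With source receding and observer approaching, f' = f · (v + v_o)/(v + v_s).
f' = 243 × (343 + 13.89)/(343 + 26.11) = 243 × 356.89/369.11 ≈ 235 Hz.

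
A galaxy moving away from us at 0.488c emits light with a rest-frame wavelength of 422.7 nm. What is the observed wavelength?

720.6 nm

Relativistic Doppler for wavelength: λ' = λ₀ · √((1 + β)/(1 − β)).
λ' = 422.7 × √(1.4880/0.5120) = 422.7 × 1.70477 ≈ 720.6 nm.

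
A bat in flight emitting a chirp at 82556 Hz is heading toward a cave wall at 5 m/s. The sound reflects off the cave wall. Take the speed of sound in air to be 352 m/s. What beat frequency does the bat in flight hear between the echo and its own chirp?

2379 Hz

The cave wall receives the sound from a moving source: f₁ = f₀ · v/(v − v_e) = 82556 × 352/347 ≈ 83746 Hz.
On the return leg the bat in flight is a moving observer: f₂ = f₁ · (v + v_e)/v = 83746 × 357/352 ≈ 84935 Hz.
Equivalently f₂ = f₀ · (v + v_e)/(v − v_e).
Beat against the emitted tone: |f₂ − f₀| = 2v_e·f₀/(v − v_e) = 2 × 5 × 82556/347 ≈ 2379 Hz.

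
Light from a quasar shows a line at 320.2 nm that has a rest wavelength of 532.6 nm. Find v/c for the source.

0.469c

λ'/λ₀ = 0.6012 < 1 (blueshift), so the source is approaching.
λ'/λ₀ = √((1 − β)/(1 + β)) for an approaching source ⇒ β = (1 − r²)/(1 + r²) with r = λ'/λ₀.
β = (1 − 0.3614)/(1 + 0.3614) ≈ 0.469.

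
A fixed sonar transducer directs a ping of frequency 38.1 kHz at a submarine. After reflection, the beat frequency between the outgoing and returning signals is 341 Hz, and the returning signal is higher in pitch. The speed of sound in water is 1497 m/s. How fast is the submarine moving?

6.7 m/s

Double Doppler shift off a moving reflector: f₂ = f₀ · (v + u)/(v − u) (u > 0 toward emitter).
Returning signal is higher, so f₂ = f₀ + Δf = 38100 + 341 = 38441 Hz.
Rearranging, u = v · (f₂ − f₀)/(f₂ + f₀) = 1497 × 341/76541 ≈ 6.7 m/s.
So the submarine is moving at 6.7 m/s toward the emitter.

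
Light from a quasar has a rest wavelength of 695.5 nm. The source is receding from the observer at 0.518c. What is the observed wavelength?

1234.3 nm

Relativistic Doppler for wavelength: λ' = λ₀ · √((1 + β)/(1 − β)).
λ' = 695.5 × √(1.5180/0.4820) = 695.5 × 1.77465 ≈ 1234.3 nm.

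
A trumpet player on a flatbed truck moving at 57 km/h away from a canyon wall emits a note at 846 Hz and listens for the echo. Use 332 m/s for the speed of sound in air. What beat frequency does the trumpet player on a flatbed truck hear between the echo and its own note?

77 Hz

57 km/h = 15.83 m/s.
The canyon wall receives the sound from a moving source: f₁ = f₀ · v/(v + v_e) = 846 × 332/347.83 ≈ 807.5 Hz.
On the return leg the trumpet player on a flatbed truck is a moving observer: f₂ = f₁ · (v − v_e)/v = 807.5 × 316.17/332 ≈ 769.0 Hz.
Equivalently f₂ = f₀ · (v − v_e)/(v + v_e).
Beat against the emitted tone: |f₂ − f₀| = 2v_e·f₀/(v + v_e) = 2 × 15.83 × 846/347.83 ≈ 77 Hz.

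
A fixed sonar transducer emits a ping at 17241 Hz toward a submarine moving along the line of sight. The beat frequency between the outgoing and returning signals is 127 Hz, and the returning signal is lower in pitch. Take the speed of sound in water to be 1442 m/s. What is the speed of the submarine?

5.3 m/s

Double Doppler shift off a moving reflector: f₂ = f₀ · (v + u)/(v − u) (u > 0 toward emitter).
Returning signal is lower, so f₂ = f₀ − Δf = 17241 − 127 = 17114 Hz.
Rearranging, u = v · (f₂ − f₀)/(f₂ + f₀) = 1442 × -127/34355 ≈ -5.3 m/s.
So the submarine is moving at 5.3 m/s away from the emitter.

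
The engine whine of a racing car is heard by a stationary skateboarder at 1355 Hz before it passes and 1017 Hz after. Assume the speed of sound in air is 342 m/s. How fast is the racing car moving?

49 m/s

f₁/f₂ = (v + v_s)/(v − v_s), so v_s = v · (f₁ − f₂)/(f₁ + f₂).
v_s = 342 × (1355 − 1017)/(1355 + 1017) = 342 × 338/2372 ≈ 49 m/s.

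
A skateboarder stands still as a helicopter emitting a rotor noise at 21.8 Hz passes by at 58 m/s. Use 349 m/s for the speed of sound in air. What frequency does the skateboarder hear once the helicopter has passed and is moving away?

Receding: f₂ = f · v/(v + v_s) = 21.8 × 349/407 ≈ 18.7 Hz.

18.7 Hz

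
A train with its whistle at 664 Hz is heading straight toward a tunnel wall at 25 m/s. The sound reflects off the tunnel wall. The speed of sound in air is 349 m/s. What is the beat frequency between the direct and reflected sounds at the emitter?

The tunnel wall receives the sound from a moving source: f₁ = f₀ · v/(v − v_e) = 664 × 349/324 ≈ 715.2 Hz.
On the return leg the train is a moving observer: f₂ = f₁ · (v + v_e)/v = 715.2 × 374/349 ≈ 766.5 Hz.
Beat against the emitted tone: |f₂ − f₀| = 2v_e·f₀/(v − v_e) = 2 × 25 × 664/324 ≈ 102 Hz.

102 Hz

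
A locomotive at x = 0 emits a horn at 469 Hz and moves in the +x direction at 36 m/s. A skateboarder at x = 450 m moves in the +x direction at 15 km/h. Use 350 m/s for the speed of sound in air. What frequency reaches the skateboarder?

517 Hz

15 km/h = 4.167 m/s.
The observer lies on the +x side, so the source is heading toward the observer and the observer is heading away from the source.
With source approaching and observer receding, f' = f · (v − v_o)/(v − v_s).
f' = 469 × (350 − 4.167)/(350 − 36) = 469 × 345.83/314 ≈ 517 Hz.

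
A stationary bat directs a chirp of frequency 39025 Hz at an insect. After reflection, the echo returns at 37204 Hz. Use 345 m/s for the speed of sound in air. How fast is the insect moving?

8.2 m/s

Double Doppler shift off a moving reflector: f₂ = f₀ · (v + u)/(v − u) (u > 0 toward emitter).
Rearranging, u = v · (f₂ − f₀)/(f₂ + f₀) = 345 × -1821/76229 ≈ -8.2 m/s.
So the insect is moving at 8.2 m/s away from the emitter.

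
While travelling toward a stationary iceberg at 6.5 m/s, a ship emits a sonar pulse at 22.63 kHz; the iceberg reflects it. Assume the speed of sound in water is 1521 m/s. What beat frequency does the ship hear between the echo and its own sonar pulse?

194 Hz

The iceberg receives the sound from a moving source: f₁ = f₀ · v/(v − v_e) = 22.63 × 1521/1514.5 ≈ 22.7271 kHz.
On the return leg the ship is a moving observer: f₂ = f₁ · (v + v_e)/v = 22.7271 × 1527.5/1521 ≈ 22.8242 kHz.
Equivalently f₂ = f₀ · (v + v_e)/(v − v_e).
Beat against the emitted tone (with f₀ = 22630 Hz): |f₂ − f₀| = 2v_e·f₀/(v − v_e) = 2 × 6.5 × 22630/1514.5 ≈ 194 Hz.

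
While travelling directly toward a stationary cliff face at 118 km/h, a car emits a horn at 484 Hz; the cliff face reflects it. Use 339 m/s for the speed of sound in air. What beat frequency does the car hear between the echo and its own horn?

118 km/h = 32.78 m/s.
The cliff face receives the sound from a moving source: f₁ = f₀ · v/(v − v_e) = 484 × 339/306.22 ≈ 535.8 Hz.
On the return leg the car is a moving observer: f₂ = f₁ · (v + v_e)/v = 535.8 × 371.78/339 ≈ 587.6 Hz.
Beat against the emitted tone: |f₂ − f₀| = 2v_e·f₀/(v − v_e) = 2 × 32.78 × 484/306.22 ≈ 104 Hz.

104 Hz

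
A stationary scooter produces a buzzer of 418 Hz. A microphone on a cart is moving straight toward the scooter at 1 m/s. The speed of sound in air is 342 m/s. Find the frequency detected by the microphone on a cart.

Only the observer moves, toward the source, so f' = f · (v + v_o)/v.
f' = 418 × (342 + 1)/342 = 418 × 343/342 ≈ 419 Hz.

419 Hz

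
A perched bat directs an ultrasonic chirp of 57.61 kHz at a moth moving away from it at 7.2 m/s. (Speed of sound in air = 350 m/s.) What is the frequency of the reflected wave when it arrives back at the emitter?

At the moth (a moving observer), f₁ = f₀ · (v − u)/v = 57.61 × 342.8/350 ≈ 56.4 kHz.
The reflection then acts as a moving source: f₂ = f₁ · v/(v + u) ≈ 55.3 kHz.

55.3 kHz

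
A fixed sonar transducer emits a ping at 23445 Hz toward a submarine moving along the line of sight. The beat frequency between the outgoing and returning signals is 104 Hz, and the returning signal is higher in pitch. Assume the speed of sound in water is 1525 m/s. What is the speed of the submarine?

3.4 m/s

Double Doppler shift off a moving reflector: f₂ = f₀ · (v + u)/(v − u) (u > 0 toward emitter).
Returning signal is higher, so f₂ = f₀ + Δf = 23445 + 104 = 23549 Hz.
Rearranging, u = v · (f₂ − f₀)/(f₂ + f₀) = 1525 × 104/46994 ≈ 3.4 m/s.
So the submarine is moving at 3.4 m/s toward the emitter.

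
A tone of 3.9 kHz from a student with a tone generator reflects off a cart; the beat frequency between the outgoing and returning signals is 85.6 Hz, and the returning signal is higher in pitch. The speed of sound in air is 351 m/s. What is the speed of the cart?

3.8 m/s

Double Doppler shift off a moving reflector: f₂ = f₀ · (v + u)/(v − u) (u > 0 toward emitter).
Returning signal is higher, so f₂ = f₀ + Δf = 3900 + 85.6 = 3985.6 Hz.
Rearranging, u = v · (f₂ − f₀)/(f₂ + f₀) = 351 × 85.6/7885.6 ≈ 3.8 m/s.
So the cart is moving at 3.8 m/s toward the emitter.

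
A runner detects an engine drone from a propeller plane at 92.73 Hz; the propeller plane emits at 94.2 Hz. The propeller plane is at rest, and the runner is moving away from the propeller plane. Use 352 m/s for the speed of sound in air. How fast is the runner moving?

f' = f · (v − v_o)/v ⇒ v_o = v · |f'/f − 1|.
v_o = 352 × |92.73/94.2 − 1| = 352 × 0.01561 ≈ 5.5 m/s.

5.5 m/s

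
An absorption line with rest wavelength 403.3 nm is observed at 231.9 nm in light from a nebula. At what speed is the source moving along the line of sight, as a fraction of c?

λ'/λ₀ = 0.5750 < 1 (blueshift), so the source is approaching.
λ'/λ₀ = √((1 − β)/(1 + β)) for an approaching source ⇒ β = (1 − r²)/(1 + r²) with r = λ'/λ₀.
β = (1 − 0.3306)/(1 + 0.3306) ≈ 0.503.

0.503c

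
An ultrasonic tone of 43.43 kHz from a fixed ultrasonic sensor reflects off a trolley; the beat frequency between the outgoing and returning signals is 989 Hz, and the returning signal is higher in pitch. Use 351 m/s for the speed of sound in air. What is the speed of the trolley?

4.0 m/s

Double Doppler shift off a moving reflector: f₂ = f₀ · (v + u)/(v − u) (u > 0 toward emitter).
Returning signal is higher, so f₂ = f₀ + Δf = 43430 + 989 = 44419 Hz.
Rearranging, u = v · (f₂ − f₀)/(f₂ + f₀) = 351 × 989/87849 ≈ 4.0 m/s.
So the trolley is moving at 4.0 m/s toward the emitter.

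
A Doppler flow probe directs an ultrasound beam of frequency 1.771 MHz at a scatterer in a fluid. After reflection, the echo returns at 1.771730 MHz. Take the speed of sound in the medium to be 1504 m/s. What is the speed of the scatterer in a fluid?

0.31 m/s

Double Doppler shift off a moving reflector: f₂ = f₀ · (v + u)/(v − u) (u > 0 toward emitter).
Rearranging, u = v · (f₂ − f₀)/(f₂ + f₀) = 1504 × 0.000730/3.542730 ≈ 0.31 m/s.
So the scatterer in a fluid is moving at 0.31 m/s toward the emitter.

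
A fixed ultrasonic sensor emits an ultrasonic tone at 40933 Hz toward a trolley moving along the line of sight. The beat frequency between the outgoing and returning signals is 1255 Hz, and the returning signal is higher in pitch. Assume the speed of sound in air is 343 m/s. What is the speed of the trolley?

Double Doppler shift off a moving reflector: f₂ = f₀ · (v + u)/(v − u) (u > 0 toward emitter).
Returning signal is higher, so f₂ = f₀ + Δf = 40933 + 1255 = 42188 Hz.
Rearranging, u = v · (f₂ − f₀)/(f₂ + f₀) = 343 × 1255/83121 ≈ 5.2 m/s.
So the trolley is moving at 5.2 m/s toward the emitter.

5.2 m/s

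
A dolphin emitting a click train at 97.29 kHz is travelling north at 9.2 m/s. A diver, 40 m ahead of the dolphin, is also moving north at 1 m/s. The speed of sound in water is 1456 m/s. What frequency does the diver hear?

The diver is ahead, so the dolphin is moving toward it while the diver is moving away from the dolphin.
General Doppler shift: f' = f · (v − v_o)/(v − v_s).
f' = 97.29 × (1456 − 1)/(1456 − 9.2) = 97.29 × 1455/1446.8 ≈ 97.8 kHz.

97.8 kHz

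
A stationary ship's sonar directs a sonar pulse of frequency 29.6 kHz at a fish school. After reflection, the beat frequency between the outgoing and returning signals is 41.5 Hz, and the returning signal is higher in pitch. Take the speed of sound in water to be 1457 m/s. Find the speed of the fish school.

Double Doppler shift off a moving reflector: f₂ = f₀ · (v + u)/(v − u) (u > 0 toward emitter).
Returning signal is higher, so f₂ = f₀ + Δf = 29600 + 41.5 = 29641.5 Hz.
Rearranging, u = v · (f₂ − f₀)/(f₂ + f₀) = 1457 × 41.5/59241.5 ≈ 1.02 m/s.
So the fish school is moving at 1.02 m/s toward the emitter.

1.02 m/s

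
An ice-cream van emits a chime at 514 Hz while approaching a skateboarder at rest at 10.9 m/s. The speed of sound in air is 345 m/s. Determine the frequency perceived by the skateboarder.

With the source moving toward a stationary observer, f' = f · v/(v − v_s).
f' = 514 × 345/(345 − 10.9) = 514 × 345/334.1 ≈ 531 Hz.

531 Hz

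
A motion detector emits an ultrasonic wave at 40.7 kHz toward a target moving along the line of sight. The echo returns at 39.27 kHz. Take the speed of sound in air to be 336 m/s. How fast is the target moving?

6.0 m/s

Double Doppler shift off a moving reflector: f₂ = f₀ · (v + u)/(v − u) (u > 0 toward emitter).
Rearranging, u = v · (f₂ − f₀)/(f₂ + f₀) = 336 × -1.43/79.97 ≈ -6.0 m/s.
So the target is moving at 6.0 m/s away from the emitter.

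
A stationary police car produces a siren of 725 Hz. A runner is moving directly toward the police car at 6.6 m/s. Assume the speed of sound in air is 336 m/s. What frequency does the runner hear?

739 Hz

Moving observer, stationary source: f' = f · (v + v_o)/v.
f' = 725 × (336 + 6.6)/336 = 725 × 342.6/336 ≈ 739 Hz.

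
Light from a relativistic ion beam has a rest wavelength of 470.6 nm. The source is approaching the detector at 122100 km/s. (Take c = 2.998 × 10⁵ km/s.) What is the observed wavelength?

305.4 nm

β = v/c = 122100/299800 = 0.4073.
Relativistic Doppler for wavelength: λ' = λ₀ · √((1 − β)/(1 + β)).
λ' = 470.6 × √(0.5927/1.4073) = 470.6 × 0.64899 ≈ 305.4 nm.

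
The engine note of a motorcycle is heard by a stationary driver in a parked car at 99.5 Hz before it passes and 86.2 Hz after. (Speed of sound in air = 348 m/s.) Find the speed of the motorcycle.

f₁/f₂ = (v + v_s)/(v − v_s), so v_s = v · (f₁ − f₂)/(f₁ + f₂).
v_s = 348 × (99.5 − 86.2)/(99.5 + 86.2) = 348 × 13.3/185.7 ≈ 24.9 m/s.

24.9 m/s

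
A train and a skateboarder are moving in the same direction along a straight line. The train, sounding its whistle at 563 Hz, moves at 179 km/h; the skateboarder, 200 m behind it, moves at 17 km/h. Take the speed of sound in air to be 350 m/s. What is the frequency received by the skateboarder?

179 km/h = 49.72 m/s; 17 km/h = 4.722 m/s.
The skateboarder is behind, so the train is moving away from it while the skateboarder is moving toward the train.
Both move, so f' = f · (v + v_o)/(v + v_s).
f' = 563 × (350 + 4.722)/(350 + 49.72) = 563 × 354.72/399.72 ≈ 500 Hz.

500 Hz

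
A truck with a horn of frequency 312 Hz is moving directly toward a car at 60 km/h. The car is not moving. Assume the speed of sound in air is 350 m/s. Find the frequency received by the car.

60 km/h = 16.67 m/s.
With the source moving toward a stationary observer, f' = f · v/(v − v_s).
f' = 312 × 350/(350 − 16.67) = 312 × 350/333.3 ≈ 328 Hz.

328 Hz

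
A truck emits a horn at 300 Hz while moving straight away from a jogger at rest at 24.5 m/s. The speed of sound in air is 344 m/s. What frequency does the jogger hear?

280 Hz

Only the source moves, away from the listener, so f' = f · v/(v + v_s).
f' = 300 × 344/(344 + 24.5) = 300 × 344/368.5 ≈ 280 Hz.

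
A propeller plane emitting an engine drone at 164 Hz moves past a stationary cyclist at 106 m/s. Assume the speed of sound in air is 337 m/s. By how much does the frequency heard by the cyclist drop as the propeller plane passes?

Approaching: f₁ = f · v/(v − v_s) = 164 × 337/231 ≈ 239 Hz.
Receding: f₂ = f · v/(v + v_s) = 164 × 337/443 ≈ 125 Hz.
Drop: f₁ − f₂ = 2f·v·v_s/(v² − v_s²) = 2 × 164 × 337 × 106/(337² − 106²) ≈ 114 Hz.

114 Hz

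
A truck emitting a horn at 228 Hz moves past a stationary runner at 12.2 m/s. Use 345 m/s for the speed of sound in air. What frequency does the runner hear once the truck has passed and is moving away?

Receding: f₂ = f · v/(v + v_s) = 228 × 345/357.2 ≈ 220 Hz.

220 Hz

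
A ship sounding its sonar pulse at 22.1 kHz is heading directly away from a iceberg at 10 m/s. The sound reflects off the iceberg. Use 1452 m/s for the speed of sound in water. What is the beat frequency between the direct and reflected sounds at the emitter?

302 Hz

The iceberg receives the sound from a moving source: f₁ = f₀ · v/(v + v_e) = 22.1 × 1452/1462 ≈ 21.949 kHz.
On the return leg the ship is a moving observer: f₂ = f₁ · (v − v_e)/v = 21.949 × 1442/1452 ≈ 21.798 kHz.
Beat against the emitted tone (with f₀ = 22100 Hz): |f₂ − f₀| = 2v_e·f₀/(v + v_e) = 2 × 10 × 22100/1462 ≈ 302 Hz.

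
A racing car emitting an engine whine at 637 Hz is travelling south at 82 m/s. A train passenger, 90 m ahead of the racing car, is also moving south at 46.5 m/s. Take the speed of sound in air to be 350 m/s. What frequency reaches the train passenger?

721 Hz

The train passenger is ahead, so the racing car is moving toward it while the train passenger is moving away from the racing car.
With source approaching and observer receding, f' = f · (v − v_o)/(v − v_s).
f' = 637 × (350 − 46.5)/(350 − 82) = 637 × 303.5/268 ≈ 721 Hz.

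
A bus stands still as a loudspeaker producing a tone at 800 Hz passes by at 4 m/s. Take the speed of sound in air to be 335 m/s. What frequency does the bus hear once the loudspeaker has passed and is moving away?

791 Hz

Receding: f₂ = f · v/(v + v_s) = 800 × 335/339 ≈ 791 Hz.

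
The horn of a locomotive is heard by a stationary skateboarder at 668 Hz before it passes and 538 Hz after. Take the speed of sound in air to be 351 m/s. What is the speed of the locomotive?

f₁/f₂ = (v + v_s)/(v − v_s), so v_s = v · (f₁ − f₂)/(f₁ + f₂).
v_s = 351 × (668 − 538)/(668 + 538) = 351 × 130/1206 ≈ 38 m/s.

38 m/s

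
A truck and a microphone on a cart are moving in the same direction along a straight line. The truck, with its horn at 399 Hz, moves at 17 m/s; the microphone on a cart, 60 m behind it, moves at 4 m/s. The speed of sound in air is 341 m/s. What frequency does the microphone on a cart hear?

385 Hz

The microphone on a cart is behind, so the truck is moving away from it while the microphone on a cart is moving toward the truck.
General Doppler shift: f' = f · (v + v_o)/(v + v_s).
f' = 399 × (341 + 4)/(341 + 17) = 399 × 345/358 ≈ 385 Hz.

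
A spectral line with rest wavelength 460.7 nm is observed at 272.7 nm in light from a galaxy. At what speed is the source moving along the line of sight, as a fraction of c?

0.481

λ'/λ₀ = 0.5919 < 1 (blueshift), so the source is approaching.
λ'/λ₀ = √((1 − β)/(1 + β)) for an approaching source ⇒ β = (1 − r²)/(1 + r²) with r = λ'/λ₀.
β = (1 − 0.3504)/(1 + 0.3504) ≈ 0.481.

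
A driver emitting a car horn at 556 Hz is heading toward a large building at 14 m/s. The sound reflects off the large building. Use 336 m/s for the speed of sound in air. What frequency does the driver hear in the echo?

The large building receives the sound from a moving source: f₁ = f₀ · v/(v − v_e) = 556 × 336/322 ≈ 580 Hz.
On the return leg the driver is a moving observer: f₂ = f₁ · (v + v_e)/v = 580 × 350/336 ≈ 604 Hz.

604 Hz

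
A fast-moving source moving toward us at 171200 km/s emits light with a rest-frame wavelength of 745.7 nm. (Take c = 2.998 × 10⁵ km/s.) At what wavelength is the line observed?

β = v/c = 171200/299800 = 0.5710.
Relativistic Doppler for wavelength: λ' = λ₀ · √((1 − β)/(1 + β)).
λ' = 745.7 × √(0.4290/1.5710) = 745.7 × 0.52253 ≈ 389.6 nm.

389.6 nm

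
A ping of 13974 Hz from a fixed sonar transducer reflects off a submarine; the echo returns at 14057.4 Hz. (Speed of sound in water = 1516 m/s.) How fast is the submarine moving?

Double Doppler shift off a moving reflector: f₂ = f₀ · (v + u)/(v − u) (u > 0 toward emitter).
Rearranging, u = v · (f₂ − f₀)/(f₂ + f₀) = 1516 × 83.4/28031.4 ≈ 4.5 m/s.
So the submarine is moving at 4.5 m/s toward the emitter.

4.5 m/s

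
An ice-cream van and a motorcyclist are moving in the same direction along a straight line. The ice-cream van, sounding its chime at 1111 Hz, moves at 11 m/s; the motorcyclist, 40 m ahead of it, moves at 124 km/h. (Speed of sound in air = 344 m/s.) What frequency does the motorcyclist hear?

124 km/h = 34.44 m/s.
The motorcyclist is ahead, so the ice-cream van is moving toward it while the motorcyclist is moving away from the ice-cream van.
General Doppler shift: f' = f · (v − v_o)/(v − v_s).
f' = 1111 × (344 − 34.44)/(344 − 11) = 1111 × 309.56/333 ≈ 1033 Hz.

1033 Hz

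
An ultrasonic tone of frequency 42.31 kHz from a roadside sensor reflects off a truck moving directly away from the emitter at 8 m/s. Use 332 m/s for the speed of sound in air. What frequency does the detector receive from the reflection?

40.3 kHz

The truck first receives the wave as a moving observer: f₁ = f₀ · (v − u)/v = 42.31 × (332 − 8)/332 ≈ 41.3 kHz.
The reflection then acts as a moving source: f₂ = f₁ · v/(v + u) ≈ 40.3 kHz.
Equivalently f₂ = f₀ · (v − u)/(v + u).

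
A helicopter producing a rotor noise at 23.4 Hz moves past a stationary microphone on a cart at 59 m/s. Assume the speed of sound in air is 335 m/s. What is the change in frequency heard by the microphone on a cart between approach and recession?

8.51 Hz

Approaching: f₁ = f · v/(v − v_s) = 23.4 × 335/276 ≈ 28.40 Hz.
Receding: f₂ = f · v/(v + v_s) = 23.4 × 335/394 ≈ 19.90 Hz.
Drop: f₁ − f₂ = 2f·v·v_s/(v² − v_s²) = 2 × 23.4 × 335 × 59/(335² − 59²) ≈ 8.51 Hz.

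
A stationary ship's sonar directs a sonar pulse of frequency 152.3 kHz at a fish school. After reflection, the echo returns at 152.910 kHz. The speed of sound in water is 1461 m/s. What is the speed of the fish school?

2.92 m/s

Double Doppler shift off a moving reflector: f₂ = f₀ · (v + u)/(v − u) (u > 0 toward emitter).
Rearranging, u = v · (f₂ − f₀)/(f₂ + f₀) = 1461 × 0.610/305.210 ≈ 2.92 m/s.
So the fish school is moving at 2.92 m/s toward the emitter.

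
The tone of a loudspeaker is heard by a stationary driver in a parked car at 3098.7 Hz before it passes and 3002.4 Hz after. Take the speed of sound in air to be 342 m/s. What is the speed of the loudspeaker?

f₁/f₂ = (v + v_s)/(v − v_s), so v_s = v · (f₁ − f₂)/(f₁ + f₂).
v_s = 342 × (3098.7 − 3002.4)/(3098.7 + 3002.4) = 342 × 96.3/6101.1 ≈ 5.4 m/s.

5.4 m/s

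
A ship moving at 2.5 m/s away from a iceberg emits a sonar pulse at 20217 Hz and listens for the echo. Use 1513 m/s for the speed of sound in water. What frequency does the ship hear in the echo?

The iceberg receives the sound from a moving source: f₁ = f₀ · v/(v + v_e) = 20217 × 1513/1515.5 ≈ 20184 Hz.
On the return leg the ship is a moving observer: f₂ = f₁ · (v − v_e)/v = 20184 × 1510.5/1513 ≈ 20150 Hz.

20150 Hz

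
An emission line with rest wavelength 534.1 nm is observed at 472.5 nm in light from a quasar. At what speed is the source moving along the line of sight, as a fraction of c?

λ'/λ₀ = 0.8847 < 1 (blueshift), so the source is approaching.
λ'/λ₀ = √((1 − β)/(1 + β)) for an approaching source ⇒ β = (1 − r²)/(1 + r²) with r = λ'/λ₀.
β = (1 − 0.7826)/(1 + 0.7826) ≈ 0.122.

0.122c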